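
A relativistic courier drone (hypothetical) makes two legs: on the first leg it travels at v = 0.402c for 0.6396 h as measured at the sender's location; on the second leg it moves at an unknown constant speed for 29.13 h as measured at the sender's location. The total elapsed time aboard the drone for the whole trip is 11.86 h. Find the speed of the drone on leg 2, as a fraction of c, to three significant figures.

β = 0.922

Leg 1: γ = 1/√(1 − 0.402²) = 1/√0.8384 = 1.092; τ_1 = 0.6396/1.092 = 0.5856 h.
Leg 2: speed unknown; τ_2 = 29.13/γ_2.
Total proper time: 0.5856 + τ_2 = 11.86, so τ_2 = 11.86 − 0.5856 = 11.27 h.
γ_2 = 29.13/11.27 = 2.584; β = √(1 − 1/γ²) = √0.8502.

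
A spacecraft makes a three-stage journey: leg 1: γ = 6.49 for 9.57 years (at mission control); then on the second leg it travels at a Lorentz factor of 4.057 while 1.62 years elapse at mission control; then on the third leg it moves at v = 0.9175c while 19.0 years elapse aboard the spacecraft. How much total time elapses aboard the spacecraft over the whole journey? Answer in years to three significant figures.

Leg 1: γ = 6.49; τ_1 = 9.57/6.490 = 1.475 years.
Leg 2: γ = 4.057; τ_2 = 1.62/4.057 = 0.3993 years.
Leg 3: 19.0 years is already measured aboard the spacecraft.
Total: 1.475 + 0.3993 + 19.00 years.

τ = 20.9 years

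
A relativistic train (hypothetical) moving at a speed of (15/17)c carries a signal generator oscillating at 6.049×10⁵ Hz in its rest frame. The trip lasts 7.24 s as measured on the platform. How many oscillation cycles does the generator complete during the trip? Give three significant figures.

γ = 1/√(1 − (15/17)²) = 17/8 = 2.125
The oscillator's own cycle count is N = f × τ where τ is the proper time on the train. τ = Δt/γ = 7.24/2.125 = 3.407 s = 3.407×10⁰ s.
N = 6.049×10⁵ × 3.407×10⁰ = 2.061×10⁶.

N = 2.06×10⁶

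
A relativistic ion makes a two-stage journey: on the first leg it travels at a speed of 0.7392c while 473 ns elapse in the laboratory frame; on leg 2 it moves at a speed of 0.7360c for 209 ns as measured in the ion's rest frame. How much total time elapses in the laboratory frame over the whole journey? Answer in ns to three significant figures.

Leg 1: 473 ns is already measured in the laboratory frame.
Leg 2: γ = 1/√(1 − 0.7360²) = 1/√0.4583 = 1.477; Δt_2 = 1.477 × 209 = 308.7 ns.
Total: 473.0 + 308.7 ns.

Δt = 782 ns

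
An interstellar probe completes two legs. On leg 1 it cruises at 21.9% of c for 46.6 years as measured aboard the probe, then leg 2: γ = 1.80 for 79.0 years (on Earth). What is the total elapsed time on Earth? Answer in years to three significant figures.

Leg 1: β = 0.219; γ = 1/√(1 − 0.219²) = 1/√0.9520 = 1.025; Δt_1 = 1.025 × 46.6 = 47.76 years.
Leg 2: 79.0 years is already measured on Earth.
Total: 47.76 + 79.00 years.

Δt = 127 years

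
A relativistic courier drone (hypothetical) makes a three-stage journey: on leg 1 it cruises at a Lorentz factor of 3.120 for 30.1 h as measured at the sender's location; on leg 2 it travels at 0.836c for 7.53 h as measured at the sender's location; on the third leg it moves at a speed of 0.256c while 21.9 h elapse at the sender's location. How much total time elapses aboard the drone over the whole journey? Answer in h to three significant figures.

τ = 34.9 h

Leg 1: γ = 3.120; τ_1 = 30.1/3.120 = 9.647 h.
Leg 2: γ = 1/√(1 − 0.836²) = 1/√0.3011 = 1.822; τ_2 = 7.53/1.822 = 4.132 h.
Leg 3: γ = 1/√(1 − 0.256²) = 1/√0.9345 = 1.034; τ_3 = 21.9/1.034 = 21.17 h.
Total: 9.647 + 4.132 + 21.17 h.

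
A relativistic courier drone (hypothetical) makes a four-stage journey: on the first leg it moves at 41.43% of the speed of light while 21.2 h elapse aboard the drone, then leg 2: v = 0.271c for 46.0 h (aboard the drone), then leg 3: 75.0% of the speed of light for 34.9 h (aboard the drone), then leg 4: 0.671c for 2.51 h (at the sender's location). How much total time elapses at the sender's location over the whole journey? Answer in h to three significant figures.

Δt = 126 h

Leg 1: β = 0.4143; γ = 1/√(1 − 0.4143²) = 1/√0.8284 = 1.099; Δt_1 = 1.099 × 21.2 = 23.29 h.
Leg 2: γ = 1/√(1 − 0.271²) = 1/√0.9266 = 1.039; Δt_2 = 1.039 × 46.0 = 47.79 h.
Leg 3: β = 0.750; γ = 1/√(1 − 0.750²) = 1/√0.4375 = 1.512; Δt_3 = 1.512 × 34.9 = 52.76 h.
Leg 4: 2.51 h is already measured at the sender's location.
Total: 23.29 + 47.79 + 52.76 + 2.510 h.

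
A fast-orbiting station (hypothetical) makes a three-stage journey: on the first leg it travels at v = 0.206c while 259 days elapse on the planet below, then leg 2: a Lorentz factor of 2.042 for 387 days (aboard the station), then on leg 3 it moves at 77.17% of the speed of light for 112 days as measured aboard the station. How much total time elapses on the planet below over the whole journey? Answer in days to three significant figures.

Δt = 1230 days

Leg 1: 259 days is already measured on the planet below.
Leg 2: γ = 2.042; Δt_2 = 2.042 × 387 = 790.3 days.
Leg 3: β = 0.7717; γ = 1/√(1 − 0.7717²) = 1/√0.4045 = 1.572; Δt_3 = 1.572 × 112 = 176.1 days.
Total: 259.0 + 790.3 + 176.1 days.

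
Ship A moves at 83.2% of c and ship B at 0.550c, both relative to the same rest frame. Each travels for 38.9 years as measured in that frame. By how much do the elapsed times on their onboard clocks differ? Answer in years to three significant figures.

A: β = 0.832; γ = 1/√(1 − 0.832²) = 1/√0.3078 = 1.803; τ_A = 38.9/1.803 = 21.58 years.
B: γ = 1/√(1 − 0.550²) = 1/√0.6975 = 1.197; τ_B = 38.9/1.197 = 32.49 years.

|τ_A − τ_B| = 10.9 years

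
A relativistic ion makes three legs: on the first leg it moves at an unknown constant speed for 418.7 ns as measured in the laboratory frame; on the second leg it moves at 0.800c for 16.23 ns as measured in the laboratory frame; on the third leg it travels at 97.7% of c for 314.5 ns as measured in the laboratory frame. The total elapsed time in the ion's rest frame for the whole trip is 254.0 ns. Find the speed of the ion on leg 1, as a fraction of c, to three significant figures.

β = 0.906

Leg 1: speed unknown; τ_1 = 418.7/γ_1.
Leg 2: γ = 1/√(1 − 0.800²) = 5/3 ≈ 1.667; τ_2 = 16.23/1.667 = 9.738 ns.
Leg 3: β = 0.977; γ = 1/√(1 − 0.977²) = 1/√0.04547 = 4.690; τ_3 = 314.5/4.690 = 67.06 ns.
Total proper time: τ_1 + 9.738 + 67.06 = 254.0, so τ_1 = 254.0 − 76.80 = 177.2 ns.
γ_1 = 418.7/177.2 = 2.363; β = √(1 − 1/γ²) = √0.8209.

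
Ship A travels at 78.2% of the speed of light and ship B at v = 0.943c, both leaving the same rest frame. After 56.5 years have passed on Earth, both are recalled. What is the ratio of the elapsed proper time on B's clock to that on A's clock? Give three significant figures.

A: β = 0.782; γ = 1/√(1 − 0.782²) = 1/√0.3885 = 1.604. B: γ = 1/√(1 − 0.943²) = 1/√0.1108 = 3.005.
τ_A/τ_B = γ_B/γ_A = 3.005/1.604 = 1.873, so τ_B/τ_A = 0.5339.

τ_B/τ_A = 0.534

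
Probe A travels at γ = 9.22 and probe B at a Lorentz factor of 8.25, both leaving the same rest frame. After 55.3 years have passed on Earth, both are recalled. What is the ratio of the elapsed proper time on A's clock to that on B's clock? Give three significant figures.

τ_A/τ_B = 0.895

A: γ = 9.22. B: γ = 8.25.
τ_A/τ_B = γ_B/γ_A = 8.250/9.220 = 0.8948, so τ_A/τ_B = 0.8948.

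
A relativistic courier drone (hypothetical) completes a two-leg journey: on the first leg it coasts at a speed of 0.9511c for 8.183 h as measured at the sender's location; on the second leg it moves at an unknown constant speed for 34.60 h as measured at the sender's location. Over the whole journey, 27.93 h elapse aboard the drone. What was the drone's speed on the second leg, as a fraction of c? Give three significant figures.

Leg 1: γ = 1/√(1 − 0.9511²) = 1/√0.09541 = 3.237; τ_1 = 8.183/3.237 = 2.528 h.
Leg 2: speed unknown; τ_2 = 34.60/γ_2.
Total proper time: 2.528 + τ_2 = 27.93, so τ_2 = 27.93 − 2.528 = 25.40 h.
γ_2 = 34.60/25.40 = 1.362; β = √(1 − 1/γ²) = √0.4610.

β = 0.679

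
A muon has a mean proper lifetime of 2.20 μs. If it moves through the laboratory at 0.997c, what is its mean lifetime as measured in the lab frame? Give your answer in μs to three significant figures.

Δt = 28.4 μs

γ = 1/√(1 − 0.997²) = 1/√0.005991 = 12.92
The rest-frame lifetime is the proper time; the lab measures the dilated interval Δt = γτ₀ = 12.92 × 2.20 μs.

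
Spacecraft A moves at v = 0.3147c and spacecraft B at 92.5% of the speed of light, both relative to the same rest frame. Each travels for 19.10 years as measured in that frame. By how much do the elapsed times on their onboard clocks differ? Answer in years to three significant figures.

|τ_A − τ_B| = 10.9 years

A: γ = 1/√(1 − 0.3147²) = 1/√0.9010 = 1.054; τ_A = 19.10/1.054 = 18.13 years.
B: β = 0.925; γ = 1/√(1 − 0.925²) = 1/√0.1444 = 2.632; τ_B = 19.10/2.632 = 7.257 years.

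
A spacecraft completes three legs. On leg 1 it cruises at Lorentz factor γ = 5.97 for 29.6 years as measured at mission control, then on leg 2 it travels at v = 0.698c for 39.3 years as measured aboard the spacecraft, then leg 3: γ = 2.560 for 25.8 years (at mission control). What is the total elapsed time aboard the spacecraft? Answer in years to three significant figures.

Leg 1: γ = 5.97; τ_1 = 29.6/5.970 = 4.958 years.
Leg 2: 39.3 years is already measured aboard the spacecraft.
Leg 3: γ = 2.560; τ_3 = 25.8/2.560 = 10.08 years.
Total: 4.958 + 39.30 + 10.08 years.

τ = 54.3 years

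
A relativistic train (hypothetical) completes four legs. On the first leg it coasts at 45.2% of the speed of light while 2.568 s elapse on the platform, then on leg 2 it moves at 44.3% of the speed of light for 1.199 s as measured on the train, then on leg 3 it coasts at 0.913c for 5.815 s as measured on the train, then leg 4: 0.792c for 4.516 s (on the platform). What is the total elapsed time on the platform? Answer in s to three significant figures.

Δt = 22.7 s

Leg 1: 2.568 s is already measured on the platform.
Leg 2: β = 0.443; γ = 1/√(1 − 0.443²) = 1/√0.8038 = 1.115; Δt_2 = 1.115 × 1.199 = 1.337 s.
Leg 3: γ = 1/√(1 − 0.913²) = 1/√0.1664 = 2.451; Δt_3 = 2.451 × 5.815 = 14.25 s.
Leg 4: 4.516 s is already measured on the platform.
Total: 2.568 + 1.337 + 14.25 + 4.516 s.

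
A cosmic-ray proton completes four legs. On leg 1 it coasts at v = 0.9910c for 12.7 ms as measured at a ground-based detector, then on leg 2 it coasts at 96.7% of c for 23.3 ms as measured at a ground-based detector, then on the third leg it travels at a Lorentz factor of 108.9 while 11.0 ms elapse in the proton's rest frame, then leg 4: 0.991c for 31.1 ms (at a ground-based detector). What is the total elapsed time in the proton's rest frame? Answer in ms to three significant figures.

Leg 1: γ = 1/√(1 − 0.9910²) = 1/√0.01792 = 7.470; τ_1 = 12.7/7.470 = 1.700 ms.
Leg 2: β = 0.967; γ = 1/√(1 − 0.967²) = 1/√0.06491 = 3.925; τ_2 = 23.3/3.925 = 5.936 ms.
Leg 3: 11.0 ms is already measured in the proton's rest frame.
Leg 4: γ = 1/√(1 − 0.991²) = 1/√0.01792 = 7.470; τ_4 = 31.1/7.470 = 4.163 ms.
Total: 1.700 + 5.936 + 11.00 + 4.163 ms.

τ = 22.8 ms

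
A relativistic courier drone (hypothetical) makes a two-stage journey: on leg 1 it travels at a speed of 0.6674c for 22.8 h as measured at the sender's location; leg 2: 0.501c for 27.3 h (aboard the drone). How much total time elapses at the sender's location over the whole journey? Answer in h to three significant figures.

Δt = 54.3 h

Leg 1: 22.8 h is already measured at the sender's location.
Leg 2: γ = 1/√(1 − 0.501²) = 1/√0.7490 = 1.155; Δt_2 = 1.155 × 27.3 = 31.54 h.
Total: 22.80 + 31.54 h.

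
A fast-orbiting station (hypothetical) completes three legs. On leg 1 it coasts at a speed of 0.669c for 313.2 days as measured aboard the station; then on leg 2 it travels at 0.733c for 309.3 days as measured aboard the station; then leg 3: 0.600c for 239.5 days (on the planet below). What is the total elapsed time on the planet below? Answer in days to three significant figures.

Δt = 1120 days

Leg 1: γ = 1/√(1 − 0.669²) = 1/√0.5524 = 1.345; Δt_1 = 1.345 × 313.2 = 421.4 days.
Leg 2: γ = 1/√(1 − 0.733²) = 1/√0.4627 = 1.470; Δt_2 = 1.470 × 309.3 = 454.7 days.
Leg 3: 239.5 days is already measured on the planet below.
Total: 421.4 + 454.7 + 239.5 days.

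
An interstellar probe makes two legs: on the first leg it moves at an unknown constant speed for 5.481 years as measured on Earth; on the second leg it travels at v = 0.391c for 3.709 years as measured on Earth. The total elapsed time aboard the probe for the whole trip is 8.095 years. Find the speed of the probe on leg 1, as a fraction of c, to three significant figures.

β = 0.520

Leg 1: speed unknown; τ_1 = 5.481/γ_1.
Leg 2: γ = 1/√(1 − 0.391²) = 1/√0.8471 = 1.086; τ_2 = 3.709/1.086 = 3.414 years.
Total proper time: τ_1 + 3.414 = 8.095, so τ_1 = 8.095 − 3.414 = 4.681 years.
γ_1 = 5.481/4.681 = 1.171; β = √(1 − 1/γ²) = √0.2705.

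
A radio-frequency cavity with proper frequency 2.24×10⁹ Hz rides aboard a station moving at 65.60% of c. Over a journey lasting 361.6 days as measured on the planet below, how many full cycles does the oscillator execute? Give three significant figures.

N = 5.28×10¹⁶

β = 0.6560; γ = 1/√(1 − 0.6560²) = 1/√0.5697 = 1.325
The oscillator's own cycle count is N = f × τ where τ is the proper time aboard the station. τ = Δt/γ = 361.6/1.325 = 272.9 days = 2.358×10⁷ s.
N = 2.24×10⁹ × 2.358×10⁷ = 5.282×10¹⁶.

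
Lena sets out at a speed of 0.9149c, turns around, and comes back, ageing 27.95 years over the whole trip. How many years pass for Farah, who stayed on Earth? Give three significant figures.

γ = 1/√(1 − 0.9149²) = 1/√0.1630 = 2.477
Earth-frame duration is the dilated interval: Δt = γτ = 2.477 × 27.95 years.

Δt = 69.2 years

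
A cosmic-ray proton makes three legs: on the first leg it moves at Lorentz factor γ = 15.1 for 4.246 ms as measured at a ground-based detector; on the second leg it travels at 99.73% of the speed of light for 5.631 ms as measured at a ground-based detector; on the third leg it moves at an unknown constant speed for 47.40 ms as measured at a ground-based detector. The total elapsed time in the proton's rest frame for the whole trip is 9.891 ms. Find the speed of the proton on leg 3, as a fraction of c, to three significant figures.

Leg 1: γ = 15.1; τ_1 = 4.246/15.10 = 0.2812 ms.
Leg 2: β = 0.9973; γ = 1/√(1 − 0.9973²) = 1/√0.005393 = 13.62; τ_2 = 5.631/13.62 = 0.4135 ms.
Leg 3: speed unknown; τ_3 = 47.40/γ_3.
Total proper time: 0.2812 + 0.4135 + τ_3 = 9.891, so τ_3 = 9.891 − 0.6947 = 9.196 ms.
γ_3 = 47.40/9.196 = 5.154; β = √(1 − 1/γ²) = √0.9624.

β = 0.981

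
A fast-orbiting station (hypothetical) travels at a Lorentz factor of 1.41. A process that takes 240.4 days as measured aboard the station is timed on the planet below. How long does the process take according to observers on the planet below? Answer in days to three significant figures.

Δt = 339 days

γ = 1.41
The interval measured aboard the station is the proper time (both events occur at the same place in that frame); the lab-frame interval is Δt = γτ = 1.410 × 240.4 days.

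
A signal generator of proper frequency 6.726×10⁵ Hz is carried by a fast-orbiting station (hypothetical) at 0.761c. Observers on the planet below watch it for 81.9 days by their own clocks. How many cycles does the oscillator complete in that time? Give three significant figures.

N = 3.09×10¹²

γ = 1/√(1 − 0.761²) = 1/√0.4209 = 1.541
During 81.9 days of lab time, the oscillator's proper time advances by τ = Δt/γ = 81.9/1.541 = 53.13 days = 4.591×10⁶ s.
N = f × τ = 6.726×10⁵ × 4.591×10⁶ = 3.088×10¹².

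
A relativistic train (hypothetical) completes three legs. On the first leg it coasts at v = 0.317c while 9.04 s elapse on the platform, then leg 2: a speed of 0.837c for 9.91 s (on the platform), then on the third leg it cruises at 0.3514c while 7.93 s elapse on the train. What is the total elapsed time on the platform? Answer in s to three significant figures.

Leg 1: 9.04 s is already measured on the platform.
Leg 2: 9.91 s is already measured on the platform.
Leg 3: γ = 1/√(1 − 0.3514²) = 1/√0.8765 = 1.068; Δt_3 = 1.068 × 7.93 = 8.470 s.
Total: 9.040 + 9.910 + 8.470 s.

Δt = 27.4 s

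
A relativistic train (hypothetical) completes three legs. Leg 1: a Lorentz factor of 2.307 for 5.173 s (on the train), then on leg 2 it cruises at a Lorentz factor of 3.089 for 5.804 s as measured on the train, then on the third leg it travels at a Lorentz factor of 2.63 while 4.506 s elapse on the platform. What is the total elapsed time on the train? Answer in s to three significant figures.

Leg 1: 5.173 s is already measured on the train.
Leg 2: 5.804 s is already measured on the train.
Leg 3: γ = 2.63; τ_3 = 4.506/2.630 = 1.713 s.
Total: 5.173 + 5.804 + 1.713 s.

τ = 12.7 s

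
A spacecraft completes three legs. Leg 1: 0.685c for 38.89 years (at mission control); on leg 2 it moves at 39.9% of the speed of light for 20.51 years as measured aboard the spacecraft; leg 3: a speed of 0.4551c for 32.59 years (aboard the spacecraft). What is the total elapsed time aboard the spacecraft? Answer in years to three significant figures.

Leg 1: γ = 1/√(1 − 0.685²) = 1/√0.5308 = 1.373; τ_1 = 38.89/1.373 = 28.33 years.
Leg 2: 20.51 years is already measured aboard the spacecraft.
Leg 3: 32.59 years is already measured aboard the spacecraft.
Total: 28.33 + 20.51 + 32.59 years.

τ = 81.4 years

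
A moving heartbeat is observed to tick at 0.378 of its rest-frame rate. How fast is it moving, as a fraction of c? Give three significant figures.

β = 0.926

Rate ratio = 1/γ, so γ = 1/0.378 = 2.646.
β = √(1 − 1/γ²) = √(1 − 0.378²) = √0.8571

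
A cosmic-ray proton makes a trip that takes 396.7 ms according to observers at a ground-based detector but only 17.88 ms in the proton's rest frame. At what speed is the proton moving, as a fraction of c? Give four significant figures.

The proper time is measured in the proton's rest frame (both events occur at the proton's location); Δt is measured at a ground-based detector. γ = Δt/τ = 396.7/17.88 = 22.19.
β = √(1 − 1/γ²) = √(1 − 0.002031) = √0.9980

β = 0.9990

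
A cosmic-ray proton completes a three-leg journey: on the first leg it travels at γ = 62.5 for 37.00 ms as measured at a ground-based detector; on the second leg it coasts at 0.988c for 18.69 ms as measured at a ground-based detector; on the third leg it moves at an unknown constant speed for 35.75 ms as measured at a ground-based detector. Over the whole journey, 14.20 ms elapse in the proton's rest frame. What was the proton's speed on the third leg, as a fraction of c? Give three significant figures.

β = 0.954

Leg 1: γ = 62.5; τ_1 = 37.00/62.50 = 0.5920 ms.
Leg 2: γ = 1/√(1 − 0.988²) = 1/√0.02386 = 6.474; τ_2 = 18.69/6.474 = 2.887 ms.
Leg 3: speed unknown; τ_3 = 35.75/γ_3.
Total proper time: 0.5920 + 2.887 + τ_3 = 14.20, so τ_3 = 14.20 − 3.479 = 10.72 ms.
γ_3 = 35.75/10.72 = 3.334; β = √(1 − 1/γ²) = √0.9101.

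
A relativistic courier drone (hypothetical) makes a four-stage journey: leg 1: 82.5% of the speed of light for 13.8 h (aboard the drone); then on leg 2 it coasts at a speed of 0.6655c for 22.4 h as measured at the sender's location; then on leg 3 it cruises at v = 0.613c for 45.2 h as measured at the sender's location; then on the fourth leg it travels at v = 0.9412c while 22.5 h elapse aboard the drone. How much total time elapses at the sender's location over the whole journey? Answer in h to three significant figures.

Δt = 159 h

Leg 1: β = 0.825; γ = 1/√(1 − 0.825²) = 1/√0.3194 = 1.769; Δt_1 = 1.769 × 13.8 = 24.42 h.
Leg 2: 22.4 h is already measured at the sender's location.
Leg 3: 45.2 h is already measured at the sender's location.
Leg 4: γ = 1/√(1 − 0.9412²) = 1/√0.1141 = 2.960; Δt_4 = 2.960 × 22.5 = 66.60 h.
Total: 24.42 + 22.40 + 45.20 + 66.60 h.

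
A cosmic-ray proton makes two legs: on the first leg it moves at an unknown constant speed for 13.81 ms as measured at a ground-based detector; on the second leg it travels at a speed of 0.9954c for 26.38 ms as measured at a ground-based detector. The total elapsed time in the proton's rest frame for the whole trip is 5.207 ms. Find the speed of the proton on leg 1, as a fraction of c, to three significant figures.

Leg 1: speed unknown; τ_1 = 13.81/γ_1.
Leg 2: γ = 1/√(1 − 0.9954²) = 1/√0.009179 = 10.44; τ_2 = 26.38/10.44 = 2.527 ms.
Total proper time: τ_1 + 2.527 = 5.207, so τ_1 = 5.207 − 2.527 = 2.680 ms.
γ_1 = 13.81/2.680 = 5.154; β = √(1 − 1/γ²) = √0.9624.

β = 0.981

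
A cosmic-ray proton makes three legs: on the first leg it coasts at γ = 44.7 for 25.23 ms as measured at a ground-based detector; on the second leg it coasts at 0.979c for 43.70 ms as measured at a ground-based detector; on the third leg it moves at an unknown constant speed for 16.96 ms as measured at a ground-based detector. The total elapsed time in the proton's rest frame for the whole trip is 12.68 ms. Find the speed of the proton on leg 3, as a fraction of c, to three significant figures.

β = 0.982

Leg 1: γ = 44.7; τ_1 = 25.23/44.70 = 0.5644 ms.
Leg 2: γ = 1/√(1 − 0.979²) = 1/√0.04156 = 4.905; τ_2 = 43.70/4.905 = 8.909 ms.
Leg 3: speed unknown; τ_3 = 16.96/γ_3.
Total proper time: 0.5644 + 8.909 + τ_3 = 12.68, so τ_3 = 12.68 − 9.473 = 3.207 ms.
γ_3 = 16.96/3.207 = 5.289; β = √(1 − 1/γ²) = √0.9642.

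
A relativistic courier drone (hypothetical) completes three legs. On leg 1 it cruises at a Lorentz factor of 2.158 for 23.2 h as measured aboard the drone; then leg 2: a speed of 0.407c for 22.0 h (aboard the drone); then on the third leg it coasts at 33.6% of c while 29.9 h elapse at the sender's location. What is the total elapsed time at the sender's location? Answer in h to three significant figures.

Leg 1: γ = 2.158; Δt_1 = 2.158 × 23.2 = 50.07 h.
Leg 2: γ = 1/√(1 − 0.407²) = 1/√0.8344 = 1.095; Δt_2 = 1.095 × 22.0 = 24.09 h.
Leg 3: 29.9 h is already measured at the sender's location.
Total: 50.07 + 24.09 + 29.90 h.

Δt = 104 h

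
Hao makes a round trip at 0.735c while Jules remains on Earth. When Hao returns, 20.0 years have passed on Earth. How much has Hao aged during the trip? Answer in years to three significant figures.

γ = 1/√(1 − 0.735²) = 1/√0.4598 = 1.475
Hao's clock measures proper time along the trip: τ = Δt/γ = 20.0/1.475 years.

τ = 13.6 years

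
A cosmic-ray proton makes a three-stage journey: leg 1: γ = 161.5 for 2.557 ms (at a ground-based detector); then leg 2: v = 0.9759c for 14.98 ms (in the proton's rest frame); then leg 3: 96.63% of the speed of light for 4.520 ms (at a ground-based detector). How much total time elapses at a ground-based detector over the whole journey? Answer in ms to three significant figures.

Leg 1: 2.557 ms is already measured at a ground-based detector.
Leg 2: γ = 1/√(1 − 0.9759²) = 1/√0.04762 = 4.583; Δt_2 = 4.583 × 14.98 = 68.65 ms.
Leg 3: 4.520 ms is already measured at a ground-based detector.
Total: 2.557 + 68.65 + 4.520 ms.

Δt = 75.7 ms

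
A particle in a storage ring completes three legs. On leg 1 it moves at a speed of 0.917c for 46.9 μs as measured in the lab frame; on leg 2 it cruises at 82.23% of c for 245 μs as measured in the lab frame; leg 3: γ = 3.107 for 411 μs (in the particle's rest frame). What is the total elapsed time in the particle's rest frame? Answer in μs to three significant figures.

τ = 569 μs

Leg 1: γ = 1/√(1 − 0.917²) = 1/√0.1591 = 2.507; τ_1 = 46.9/2.507 = 18.71 μs.
Leg 2: β = 0.8223; γ = 1/√(1 − 0.8223²) = 1/√0.3238 = 1.757; τ_2 = 245/1.757 = 139.4 μs.
Leg 3: 411 μs is already measured in the particle's rest frame.
Total: 18.71 + 139.4 + 411.0 μs.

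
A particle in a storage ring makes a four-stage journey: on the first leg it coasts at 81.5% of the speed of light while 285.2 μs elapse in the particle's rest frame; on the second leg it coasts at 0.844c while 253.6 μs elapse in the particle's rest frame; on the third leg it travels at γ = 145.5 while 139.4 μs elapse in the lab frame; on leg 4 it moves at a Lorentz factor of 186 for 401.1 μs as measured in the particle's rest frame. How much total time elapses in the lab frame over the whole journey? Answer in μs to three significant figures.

Leg 1: β = 0.815; γ = 1/√(1 − 0.815²) = 1/√0.3358 = 1.726; Δt_1 = 1.726 × 285.2 = 492.2 μs.
Leg 2: γ = 1/√(1 − 0.844²) = 1/√0.2877 = 1.864; Δt_2 = 1.864 × 253.6 = 472.8 μs.
Leg 3: 139.4 μs is already measured in the lab frame.
Leg 4: γ = 186; Δt_4 = 186.0 × 401.1 = 7.460×10⁴ μs.
Total: 492.2 + 472.8 + 139.4 + 7.460×10⁴ μs.

Δt = 7.57×10⁴ μs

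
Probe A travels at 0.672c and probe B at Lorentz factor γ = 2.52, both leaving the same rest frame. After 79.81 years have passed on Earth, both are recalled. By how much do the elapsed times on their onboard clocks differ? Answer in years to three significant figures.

|τ_A − τ_B| = 27.4 years

A: γ = 1/√(1 − 0.672²) = 1/√0.5484 = 1.350; τ_A = 79.81/1.350 = 59.10 years.
B: γ = 2.52; τ_B = 79.81/2.520 = 31.67 years.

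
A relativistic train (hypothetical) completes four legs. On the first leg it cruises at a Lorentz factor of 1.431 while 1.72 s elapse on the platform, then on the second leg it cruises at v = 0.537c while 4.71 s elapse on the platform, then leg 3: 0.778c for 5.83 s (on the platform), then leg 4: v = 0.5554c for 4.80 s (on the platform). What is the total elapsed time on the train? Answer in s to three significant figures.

Leg 1: γ = 1.431; τ_1 = 1.72/1.431 = 1.202 s.
Leg 2: γ = 1/√(1 − 0.537²) = 1/√0.7116 = 1.185; τ_2 = 4.71/1.185 = 3.973 s.
Leg 3: γ = 1/√(1 − 0.778²) = 1/√0.3947 = 1.592; τ_3 = 5.83/1.592 = 3.663 s.
Leg 4: γ = 1/√(1 − 0.5554²) = 1/√0.6915 = 1.203; τ_4 = 4.80/1.203 = 3.992 s.
Total: 1.202 + 3.973 + 3.663 + 3.992 s.

τ = 12.8 s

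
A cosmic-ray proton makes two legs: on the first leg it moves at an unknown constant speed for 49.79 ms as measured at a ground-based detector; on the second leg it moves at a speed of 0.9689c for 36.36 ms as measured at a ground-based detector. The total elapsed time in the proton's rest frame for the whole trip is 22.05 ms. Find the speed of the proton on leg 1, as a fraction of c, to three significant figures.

Leg 1: speed unknown; τ_1 = 49.79/γ_1.
Leg 2: γ = 1/√(1 − 0.9689²) = 1/√0.06123 = 4.041; τ_2 = 36.36/4.041 = 8.997 ms.
Total proper time: τ_1 + 8.997 = 22.05, so τ_1 = 22.05 − 8.997 = 13.05 ms.
γ_1 = 49.79/13.05 = 3.815; β = √(1 − 1/γ²) = √0.9313.

β = 0.965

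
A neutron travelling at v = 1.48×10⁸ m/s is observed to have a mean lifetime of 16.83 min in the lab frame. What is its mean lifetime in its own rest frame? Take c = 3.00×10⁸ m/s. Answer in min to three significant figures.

β = 1.48×10⁸/3.00×10⁸ = 0.4933; γ = 1/√(1 − 0.4933²) = 1.150
The lab-frame lifetime is the dilated interval; the proper lifetime is τ₀ = Δt/γ = 16.83/1.150 min.

τ₀ = 14.6 min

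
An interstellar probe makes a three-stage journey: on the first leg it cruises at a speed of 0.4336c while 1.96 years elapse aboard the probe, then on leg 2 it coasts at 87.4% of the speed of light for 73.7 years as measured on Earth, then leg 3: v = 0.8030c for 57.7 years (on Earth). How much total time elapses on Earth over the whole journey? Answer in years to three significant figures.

Leg 1: γ = 1/√(1 − 0.4336²) = 1/√0.8120 = 1.110; Δt_1 = 1.110 × 1.96 = 2.175 years.
Leg 2: 73.7 years is already measured on Earth.
Leg 3: 57.7 years is already measured on Earth.
Total: 2.175 + 73.70 + 57.70 years.

Δt = 134 years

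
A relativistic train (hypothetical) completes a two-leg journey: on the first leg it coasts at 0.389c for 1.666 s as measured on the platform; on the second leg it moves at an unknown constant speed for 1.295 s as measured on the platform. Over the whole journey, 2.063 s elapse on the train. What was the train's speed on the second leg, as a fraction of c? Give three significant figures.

Leg 1: γ = 1/√(1 − 0.389²) = 1/√0.8487 = 1.085; τ_1 = 1.666/1.085 = 1.535 s.
Leg 2: speed unknown; τ_2 = 1.295/γ_2.
Total proper time: 1.535 + τ_2 = 2.063, so τ_2 = 2.063 − 1.535 = 0.5282 s.
γ_2 = 1.295/0.5282 = 2.452; β = √(1 − 1/γ²) = √0.8336.

β = 0.913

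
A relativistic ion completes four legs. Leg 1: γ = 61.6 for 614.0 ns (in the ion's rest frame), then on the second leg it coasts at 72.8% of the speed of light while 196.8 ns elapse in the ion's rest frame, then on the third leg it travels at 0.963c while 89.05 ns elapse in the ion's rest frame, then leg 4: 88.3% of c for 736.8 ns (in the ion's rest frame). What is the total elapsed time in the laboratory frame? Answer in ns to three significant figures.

Leg 1: γ = 61.6; Δt_1 = 61.60 × 614.0 = 3.782×10⁴ ns.
Leg 2: β = 0.728; γ = 1/√(1 − 0.728²) = 1/√0.4700 = 1.459; Δt_2 = 1.459 × 196.8 = 287.1 ns.
Leg 3: γ = 1/√(1 − 0.963²) = 1/√0.07263 = 3.711; Δt_3 = 3.711 × 89.05 = 330.4 ns.
Leg 4: β = 0.883; γ = 1/√(1 − 0.883²) = 1/√0.2203 = 2.131; Δt_4 = 2.131 × 736.8 = 1570 ns.
Total: 3.782×10⁴ + 287.1 + 330.4 + 1570 ns.

Δt = 4.00×10⁴ ns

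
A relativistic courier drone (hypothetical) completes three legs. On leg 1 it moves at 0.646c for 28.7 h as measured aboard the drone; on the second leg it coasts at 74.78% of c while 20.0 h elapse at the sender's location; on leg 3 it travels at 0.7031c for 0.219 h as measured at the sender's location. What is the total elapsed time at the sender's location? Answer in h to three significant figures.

Δt = 57.8 h

Leg 1: γ = 1/√(1 − 0.646²) = 1/√0.5827 = 1.310; Δt_1 = 1.310 × 28.7 = 37.60 h.
Leg 2: 20.0 h is already measured at the sender's location.
Leg 3: 0.219 h is already measured at the sender's location.
Total: 37.60 + 20.00 + 0.2190 h.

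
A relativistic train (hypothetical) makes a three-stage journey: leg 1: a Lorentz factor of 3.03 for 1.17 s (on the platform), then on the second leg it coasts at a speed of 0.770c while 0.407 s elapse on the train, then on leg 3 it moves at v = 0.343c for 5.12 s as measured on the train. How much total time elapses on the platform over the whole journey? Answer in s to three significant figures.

Leg 1: 1.17 s is already measured on the platform.
Leg 2: γ = 1/√(1 − 0.770²) = 1/√0.4071 = 1.567; Δt_2 = 1.567 × 0.407 = 0.6379 s.
Leg 3: γ = 1/√(1 − 0.343²) = 1/√0.8824 = 1.065; Δt_3 = 1.065 × 5.12 = 5.451 s.
Total: 1.170 + 0.6379 + 5.451 s.

Δt = 7.26 s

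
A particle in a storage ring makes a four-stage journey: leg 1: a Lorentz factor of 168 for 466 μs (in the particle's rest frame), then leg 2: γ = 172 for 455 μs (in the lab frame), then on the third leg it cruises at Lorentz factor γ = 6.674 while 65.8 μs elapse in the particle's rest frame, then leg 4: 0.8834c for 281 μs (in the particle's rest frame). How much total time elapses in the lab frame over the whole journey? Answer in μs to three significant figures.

Δt = 7.98×10⁴ μs

Leg 1: γ = 168; Δt_1 = 168.0 × 466 = 7.829×10⁴ μs.
Leg 2: 455 μs is already measured in the lab frame.
Leg 3: γ = 6.674; Δt_3 = 6.674 × 65.8 = 439.1 μs.
Leg 4: γ = 1/√(1 − 0.8834²) = 1/√0.2196 = 2.134; Δt_4 = 2.134 × 281 = 599.6 μs.
Total: 7.829×10⁴ + 455.0 + 439.1 + 599.6 μs.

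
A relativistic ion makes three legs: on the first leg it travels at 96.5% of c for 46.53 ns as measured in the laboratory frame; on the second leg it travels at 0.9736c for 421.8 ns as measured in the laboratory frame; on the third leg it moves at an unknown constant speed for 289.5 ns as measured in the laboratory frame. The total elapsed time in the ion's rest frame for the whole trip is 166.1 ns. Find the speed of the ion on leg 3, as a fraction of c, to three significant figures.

Leg 1: β = 0.965; γ = 1/√(1 − 0.965²) = 1/√0.06878 = 3.813; τ_1 = 46.53/3.813 = 12.20 ns.
Leg 2: γ = 1/√(1 − 0.9736²) = 1/√0.05210 = 4.381; τ_2 = 421.8/4.381 = 96.28 ns.
Leg 3: speed unknown; τ_3 = 289.5/γ_3.
Total proper time: 12.20 + 96.28 + τ_3 = 166.1, so τ_3 = 166.1 − 108.5 = 57.62 ns.
γ_3 = 289.5/57.62 = 5.025; β = √(1 − 1/γ²) = √0.9604.

β = 0.980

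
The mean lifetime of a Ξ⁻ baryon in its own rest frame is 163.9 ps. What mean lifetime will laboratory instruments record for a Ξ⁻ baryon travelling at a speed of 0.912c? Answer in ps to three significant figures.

Δt = 400 ps

γ = 1/√(1 − 0.912²) = 1/√0.1683 = 2.438
The rest-frame lifetime is the proper time; the lab measures the dilated interval Δt = γτ₀ = 2.438 × 163.9 ps.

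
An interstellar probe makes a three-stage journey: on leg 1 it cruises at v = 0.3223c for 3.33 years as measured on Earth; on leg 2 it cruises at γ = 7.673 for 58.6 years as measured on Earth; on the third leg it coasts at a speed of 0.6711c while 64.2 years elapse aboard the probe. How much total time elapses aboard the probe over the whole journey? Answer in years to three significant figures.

Leg 1: γ = 1/√(1 − 0.3223²) = 1/√0.8961 = 1.056; τ_1 = 3.33/1.056 = 3.152 years.
Leg 2: γ = 7.673; τ_2 = 58.6/7.673 = 7.637 years.
Leg 3: 64.2 years is already measured aboard the probe.
Total: 3.152 + 7.637 + 64.20 years.

τ = 75.0 years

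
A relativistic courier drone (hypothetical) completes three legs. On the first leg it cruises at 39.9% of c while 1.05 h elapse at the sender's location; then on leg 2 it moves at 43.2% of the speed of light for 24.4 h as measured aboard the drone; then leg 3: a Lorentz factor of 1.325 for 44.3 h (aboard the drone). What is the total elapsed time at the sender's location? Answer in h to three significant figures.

Leg 1: 1.05 h is already measured at the sender's location.
Leg 2: β = 0.432; γ = 1/√(1 − 0.432²) = 1/√0.8134 = 1.109; Δt_2 = 1.109 × 24.4 = 27.05 h.
Leg 3: γ = 1.325; Δt_3 = 1.325 × 44.3 = 58.70 h.
Total: 1.050 + 27.05 + 58.70 h.

Δt = 86.8 h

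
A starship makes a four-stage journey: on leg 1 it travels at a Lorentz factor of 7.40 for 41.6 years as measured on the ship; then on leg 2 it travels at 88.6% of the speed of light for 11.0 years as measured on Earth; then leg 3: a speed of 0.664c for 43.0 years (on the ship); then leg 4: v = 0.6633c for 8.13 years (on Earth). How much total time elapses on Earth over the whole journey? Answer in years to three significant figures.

Leg 1: γ = 7.40; Δt_1 = 7.400 × 41.6 = 307.8 years.
Leg 2: 11.0 years is already measured on Earth.
Leg 3: γ = 1/√(1 − 0.664²) = 1/√0.5591 = 1.337; Δt_3 = 1.337 × 43.0 = 57.51 years.
Leg 4: 8.13 years is already measured on Earth.
Total: 307.8 + 11.00 + 57.51 + 8.130 years.

Δt = 384 years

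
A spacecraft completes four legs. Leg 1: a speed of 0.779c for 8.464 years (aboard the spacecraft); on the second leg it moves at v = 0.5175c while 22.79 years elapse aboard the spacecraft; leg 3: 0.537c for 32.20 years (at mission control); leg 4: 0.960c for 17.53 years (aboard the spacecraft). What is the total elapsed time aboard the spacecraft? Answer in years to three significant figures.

τ = 75.9 years

Leg 1: 8.464 years is already measured aboard the spacecraft.
Leg 2: 22.79 years is already measured aboard the spacecraft.
Leg 3: γ = 1/√(1 − 0.537²) = 1/√0.7116 = 1.185; τ_3 = 32.20/1.185 = 27.16 years.
Leg 4: 17.53 years is already measured aboard the spacecraft.
Total: 8.464 + 22.79 + 27.16 + 17.53 years.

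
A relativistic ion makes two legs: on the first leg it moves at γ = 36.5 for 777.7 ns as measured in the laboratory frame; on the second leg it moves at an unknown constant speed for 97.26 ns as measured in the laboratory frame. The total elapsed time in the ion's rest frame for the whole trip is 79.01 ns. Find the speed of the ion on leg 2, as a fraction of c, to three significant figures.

Leg 1: γ = 36.5; τ_1 = 777.7/36.50 = 21.31 ns.
Leg 2: speed unknown; τ_2 = 97.26/γ_2.
Total proper time: 21.31 + τ_2 = 79.01, so τ_2 = 79.01 − 21.31 = 57.70 ns.
γ_2 = 97.26/57.70 = 1.686; β = √(1 − 1/γ²) = √0.6480.

β = 0.805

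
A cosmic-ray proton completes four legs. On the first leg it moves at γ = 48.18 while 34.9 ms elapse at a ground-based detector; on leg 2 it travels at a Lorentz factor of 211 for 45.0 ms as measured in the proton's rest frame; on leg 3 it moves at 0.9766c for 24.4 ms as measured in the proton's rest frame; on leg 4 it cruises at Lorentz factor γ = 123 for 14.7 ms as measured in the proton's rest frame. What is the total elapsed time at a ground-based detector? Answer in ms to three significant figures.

Leg 1: 34.9 ms is already measured at a ground-based detector.
Leg 2: γ = 211; Δt_2 = 211.0 × 45.0 = 9495 ms.
Leg 3: γ = 1/√(1 − 0.9766²) = 1/√0.04625 = 4.650; Δt_3 = 4.650 × 24.4 = 113.5 ms.
Leg 4: γ = 123; Δt_4 = 123.0 × 14.7 = 1808 ms.
Total: 34.90 + 9495 + 113.5 + 1808 ms.

Δt = 1.15×10⁴ ms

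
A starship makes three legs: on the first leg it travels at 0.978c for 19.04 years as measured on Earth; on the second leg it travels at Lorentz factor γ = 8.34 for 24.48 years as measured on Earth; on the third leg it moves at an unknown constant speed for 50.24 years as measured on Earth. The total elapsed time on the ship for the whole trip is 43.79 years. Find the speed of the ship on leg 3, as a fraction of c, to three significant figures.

β = 0.679

Leg 1: γ = 1/√(1 − 0.978²) = 1/√0.04352 = 4.794; τ_1 = 19.04/4.794 = 3.972 years.
Leg 2: γ = 8.34; τ_2 = 24.48/8.340 = 2.935 years.
Leg 3: speed unknown; τ_3 = 50.24/γ_3.
Total proper time: 3.972 + 2.935 + τ_3 = 43.79, so τ_3 = 43.79 − 6.907 = 36.88 years.
γ_3 = 50.24/36.88 = 1.362; β = √(1 − 1/γ²) = √0.4610.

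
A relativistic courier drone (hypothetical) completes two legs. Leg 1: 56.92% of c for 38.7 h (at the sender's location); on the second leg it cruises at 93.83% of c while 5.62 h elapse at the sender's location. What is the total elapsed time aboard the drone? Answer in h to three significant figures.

Leg 1: β = 0.5692; γ = 1/√(1 − 0.5692²) = 1/√0.6760 = 1.216; τ_1 = 38.7/1.216 = 31.82 h.
Leg 2: β = 0.9383; γ = 1/√(1 − 0.9383²) = 1/√0.1196 = 2.892; τ_2 = 5.62/2.892 = 1.944 h.
Total: 31.82 + 1.944 h.

τ = 33.8 h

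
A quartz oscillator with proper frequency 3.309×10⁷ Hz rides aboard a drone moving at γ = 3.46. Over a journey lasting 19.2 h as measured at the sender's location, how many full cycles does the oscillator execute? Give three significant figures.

N = 6.61×10¹¹

γ = 3.46
The oscillator's own cycle count is N = f × τ where τ is the proper time aboard the drone. τ = Δt/γ = 19.2/3.460 = 5.549 h = 1.998×10⁴ s.
N = 3.309×10⁷ × 1.998×10⁴ = 6.610×10¹¹.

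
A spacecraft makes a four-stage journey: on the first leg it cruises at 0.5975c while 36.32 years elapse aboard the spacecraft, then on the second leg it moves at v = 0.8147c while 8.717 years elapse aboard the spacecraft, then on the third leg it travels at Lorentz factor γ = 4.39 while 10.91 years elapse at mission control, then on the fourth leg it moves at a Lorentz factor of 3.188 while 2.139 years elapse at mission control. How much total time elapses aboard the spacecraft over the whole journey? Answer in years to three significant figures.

τ = 48.2 years

Leg 1: 36.32 years is already measured aboard the spacecraft.
Leg 2: 8.717 years is already measured aboard the spacecraft.
Leg 3: γ = 4.39; τ_3 = 10.91/4.390 = 2.485 years.
Leg 4: γ = 3.188; τ_4 = 2.139/3.188 = 0.6710 years.
Total: 36.32 + 8.717 + 2.485 + 0.6710 years.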